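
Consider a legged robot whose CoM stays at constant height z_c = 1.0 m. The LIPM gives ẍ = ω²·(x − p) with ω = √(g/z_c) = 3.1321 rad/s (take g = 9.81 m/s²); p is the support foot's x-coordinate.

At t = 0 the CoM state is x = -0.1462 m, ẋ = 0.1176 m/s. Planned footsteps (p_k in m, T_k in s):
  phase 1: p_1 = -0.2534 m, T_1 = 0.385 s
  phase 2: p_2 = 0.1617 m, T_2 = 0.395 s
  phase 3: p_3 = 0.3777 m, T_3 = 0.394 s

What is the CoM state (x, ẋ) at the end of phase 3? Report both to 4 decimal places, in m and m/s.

x = 0.3628, ẋ = 0.2547

phase 1: p=-0.2534, T=0.385, ωT=1.205858, cosh=1.819530, sinh=1.520095; start (x,ẋ)=(-0.146200, 0.117600) → end (x,ẋ)=(-0.001272, 0.724366)
phase 2: p=0.1617, T=0.395, ωT=1.237180, cosh=1.868041, sinh=1.577840; start (x,ẋ)=(-0.001272, 0.724366) → end (x,ẋ)=(0.222171, 0.547746)
phase 3: p=0.3777, T=0.394, ωT=1.234047, cosh=1.863108, sinh=1.571996; start (x,ẋ)=(0.222171, 0.547746) → end (x,ẋ)=(0.362846, 0.254740)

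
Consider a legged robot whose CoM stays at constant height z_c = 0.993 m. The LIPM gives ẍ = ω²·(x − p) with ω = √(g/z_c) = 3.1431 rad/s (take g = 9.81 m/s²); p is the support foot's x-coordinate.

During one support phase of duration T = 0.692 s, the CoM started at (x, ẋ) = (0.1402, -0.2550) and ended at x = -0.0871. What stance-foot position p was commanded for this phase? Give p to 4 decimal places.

p = 0.1040

ωT = 3.1431·0.692 = 2.175025; cosh(ωT) = 4.458006, sinh(ωT) = 4.344401
x(T) = p + (x₀−p)·cosh(ωT) + (ẋ₀/ω)·sinh(ωT) ⇒ p·(1 − cosh) = x(T) − x₀·cosh − (ẋ₀/ω)·sinh
numerator   = -0.0871 − (0.1402)·4.458006 − (-0.2550/3.1431)·4.344401 = -0.359651
denominator = 1 − 4.458006 = -3.458006
p = -0.359651 / -3.458006 = 0.1040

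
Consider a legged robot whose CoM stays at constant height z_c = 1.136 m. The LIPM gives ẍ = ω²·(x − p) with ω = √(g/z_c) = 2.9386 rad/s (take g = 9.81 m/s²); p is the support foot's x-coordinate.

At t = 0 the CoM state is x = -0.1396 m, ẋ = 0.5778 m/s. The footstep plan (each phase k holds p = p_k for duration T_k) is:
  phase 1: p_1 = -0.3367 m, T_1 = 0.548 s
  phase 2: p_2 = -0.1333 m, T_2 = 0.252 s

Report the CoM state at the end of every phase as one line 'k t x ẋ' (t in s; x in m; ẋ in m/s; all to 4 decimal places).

1 0.5480 0.6486 2.8950
2 0.8000 1.6710 5.5870

phase 1: p=-0.3367, T=0.548, ωT=1.610353, cosh=2.602197, sinh=2.402380; start (x,ẋ)=(-0.139600, 0.577800) → end (x,ẋ)=(0.648559, 2.895003)
phase 2: p=-0.1333, T=0.252, ωT=0.740527, cosh=1.286952, sinh=0.810089; start (x,ẋ)=(0.648559, 2.895003) → end (x,ẋ)=(1.670986, 5.586966)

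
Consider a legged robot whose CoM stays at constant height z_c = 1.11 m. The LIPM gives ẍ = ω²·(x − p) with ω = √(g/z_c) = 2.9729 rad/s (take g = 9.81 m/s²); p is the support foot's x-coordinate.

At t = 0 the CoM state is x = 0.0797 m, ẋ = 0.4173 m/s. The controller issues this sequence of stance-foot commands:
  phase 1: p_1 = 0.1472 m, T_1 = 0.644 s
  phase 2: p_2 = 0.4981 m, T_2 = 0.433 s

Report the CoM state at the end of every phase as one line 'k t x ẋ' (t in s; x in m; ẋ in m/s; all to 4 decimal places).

phase 1: p=0.1472, T=0.644, ωT=1.914548, cosh=3.465639, sinh=3.318230; start (x,ẋ)=(0.079700, 0.417300) → end (x,ẋ)=(0.379043, 0.780339)
phase 2: p=0.4981, T=0.433, ωT=1.287266, cosh=1.949446, sinh=1.673421; start (x,ẋ)=(0.379043, 0.780339) → end (x,ẋ)=(0.705251, 0.928929)

1 0.6440 0.3790 0.7803
2 1.0770 0.7053 0.9289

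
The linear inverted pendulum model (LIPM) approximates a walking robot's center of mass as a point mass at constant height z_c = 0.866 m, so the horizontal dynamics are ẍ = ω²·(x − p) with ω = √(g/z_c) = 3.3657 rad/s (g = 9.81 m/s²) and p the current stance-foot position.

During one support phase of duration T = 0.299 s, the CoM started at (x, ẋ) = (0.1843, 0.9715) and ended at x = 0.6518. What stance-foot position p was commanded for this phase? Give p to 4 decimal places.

p = -0.0436

ωT = 3.3657·0.299 = 1.006344; cosh(ωT) = 1.550568, sinh(ωT) = 1.185015
x(T) = p + (x₀−p)·cosh(ωT) + (ẋ₀/ω)·sinh(ωT) ⇒ p·(1 − cosh) = x(T) − x₀·cosh − (ẋ₀/ω)·sinh
numerator   = 0.6518 − (0.1843)·1.550568 − (0.9715/3.3657)·1.185015 = 0.023979
denominator = 1 − 1.550568 = -0.550568
p = 0.023979 / -0.550568 = -0.0436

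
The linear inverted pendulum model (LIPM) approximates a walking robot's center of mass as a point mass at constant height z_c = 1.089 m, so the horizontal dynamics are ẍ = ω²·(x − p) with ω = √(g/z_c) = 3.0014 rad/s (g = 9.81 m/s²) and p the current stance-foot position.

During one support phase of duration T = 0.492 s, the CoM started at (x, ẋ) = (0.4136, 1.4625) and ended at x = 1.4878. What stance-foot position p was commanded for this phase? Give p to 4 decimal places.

ωT = 3.0014·0.492 = 1.476689; cosh(ωT) = 2.303408, sinh(ωT) = 2.075016
x(T) = p + (x₀−p)·cosh(ωT) + (ẋ₀/ω)·sinh(ωT) ⇒ p·(1 − cosh) = x(T) − x₀·cosh − (ẋ₀/ω)·sinh
numerator   = 1.4878 − (0.4136)·2.303408 − (1.4625/3.0014)·2.075016 = -0.475988
denominator = 1 − 2.303408 = -1.303408
p = -0.475988 / -1.303408 = 0.3652

p = 0.3652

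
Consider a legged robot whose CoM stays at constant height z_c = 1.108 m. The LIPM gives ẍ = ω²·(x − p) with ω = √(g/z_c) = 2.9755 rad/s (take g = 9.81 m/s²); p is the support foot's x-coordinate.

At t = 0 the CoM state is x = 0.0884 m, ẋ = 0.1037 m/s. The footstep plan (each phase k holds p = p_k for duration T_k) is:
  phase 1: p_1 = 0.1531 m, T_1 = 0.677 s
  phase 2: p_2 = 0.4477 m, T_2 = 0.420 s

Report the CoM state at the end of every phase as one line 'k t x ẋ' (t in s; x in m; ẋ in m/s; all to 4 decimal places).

phase 1: p=0.1531, T=0.677, ωT=2.014413, cosh=3.814864, sinh=3.681465; start (x,ẋ)=(0.088400, 0.103700) → end (x,ẋ)=(0.034582, -0.313135)
phase 2: p=0.4477, T=0.420, ωT=1.249710, cosh=1.887959, sinh=1.601372; start (x,ẋ)=(0.034582, -0.313135) → end (x,ẋ)=(-0.500775, -2.559644)

1 0.6770 0.0346 -0.3131
2 1.0970 -0.5008 -2.5596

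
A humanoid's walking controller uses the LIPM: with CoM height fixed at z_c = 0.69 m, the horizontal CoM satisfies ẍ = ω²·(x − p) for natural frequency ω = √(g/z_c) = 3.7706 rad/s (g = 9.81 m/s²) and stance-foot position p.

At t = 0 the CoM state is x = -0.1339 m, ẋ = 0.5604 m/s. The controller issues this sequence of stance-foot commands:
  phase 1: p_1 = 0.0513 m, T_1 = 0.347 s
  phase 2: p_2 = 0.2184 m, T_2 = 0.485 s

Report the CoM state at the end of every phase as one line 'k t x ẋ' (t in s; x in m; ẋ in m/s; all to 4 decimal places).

1 0.3470 -0.0615 -0.0851
2 0.8320 -0.7438 -3.4721

phase 1: p=0.0513, T=0.347, ωT=1.308398, cosh=1.985247, sinh=1.714995; start (x,ẋ)=(-0.133900, 0.560400) → end (x,ẋ)=(-0.061479, -0.085074)
phase 2: p=0.2184, T=0.485, ωT=1.828741, cosh=3.193329, sinh=3.032714; start (x,ẋ)=(-0.061479, -0.085074) → end (x,ẋ)=(-0.743772, -3.472130)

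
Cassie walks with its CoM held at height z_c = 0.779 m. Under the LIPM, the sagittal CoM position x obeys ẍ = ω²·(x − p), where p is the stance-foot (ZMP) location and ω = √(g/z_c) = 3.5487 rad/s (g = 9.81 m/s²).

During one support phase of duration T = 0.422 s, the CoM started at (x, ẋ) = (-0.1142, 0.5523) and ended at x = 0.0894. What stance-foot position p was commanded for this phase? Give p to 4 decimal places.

ωT = 3.5487·0.422 = 1.497551; cosh(ωT) = 2.347203, sinh(ωT) = 2.123526
x(T) = p + (x₀−p)·cosh(ωT) + (ẋ₀/ω)·sinh(ωT) ⇒ p·(1 − cosh) = x(T) − x₀·cosh − (ẋ₀/ω)·sinh
numerator   = 0.0894 − (-0.1142)·2.347203 − (0.5523/3.5487)·2.123526 = 0.026957
denominator = 1 − 2.347203 = -1.347203
p = 0.026957 / -1.347203 = -0.0200

p = -0.0200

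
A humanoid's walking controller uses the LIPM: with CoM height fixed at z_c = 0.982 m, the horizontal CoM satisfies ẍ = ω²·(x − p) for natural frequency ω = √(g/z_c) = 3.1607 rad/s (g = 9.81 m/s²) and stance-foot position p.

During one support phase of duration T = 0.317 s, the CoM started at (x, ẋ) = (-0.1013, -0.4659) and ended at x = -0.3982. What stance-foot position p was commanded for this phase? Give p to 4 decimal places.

ωT = 3.1607·0.317 = 1.001942; cosh(ωT) = 1.545366, sinh(ωT) = 1.178200
x(T) = p + (x₀−p)·cosh(ωT) + (ẋ₀/ω)·sinh(ωT) ⇒ p·(1 − cosh) = x(T) − x₀·cosh − (ẋ₀/ω)·sinh
numerator   = -0.3982 − (-0.1013)·1.545366 − (-0.4659/3.1607)·1.178200 = -0.067983
denominator = 1 − 1.545366 = -0.545366
p = -0.067983 / -0.545366 = 0.1247

p = 0.1247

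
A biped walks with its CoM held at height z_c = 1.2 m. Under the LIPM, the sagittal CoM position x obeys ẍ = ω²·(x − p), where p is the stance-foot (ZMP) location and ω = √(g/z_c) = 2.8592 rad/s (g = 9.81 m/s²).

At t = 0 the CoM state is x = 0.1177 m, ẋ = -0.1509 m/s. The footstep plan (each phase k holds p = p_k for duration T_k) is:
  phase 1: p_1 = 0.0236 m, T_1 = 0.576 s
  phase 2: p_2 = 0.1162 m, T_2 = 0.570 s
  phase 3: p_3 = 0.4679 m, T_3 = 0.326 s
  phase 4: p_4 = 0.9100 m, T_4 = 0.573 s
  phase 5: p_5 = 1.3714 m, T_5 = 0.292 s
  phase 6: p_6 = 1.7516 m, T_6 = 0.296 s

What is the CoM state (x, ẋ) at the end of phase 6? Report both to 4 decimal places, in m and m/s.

phase 1: p=0.0236, T=0.576, ωT=1.646899, cosh=2.691753, sinh=2.499106; start (x,ẋ)=(0.117700, -0.150900) → end (x,ẋ)=(0.144999, 0.266201)
phase 2: p=0.1162, T=0.570, ωT=1.629744, cosh=2.649274, sinh=2.453294; start (x,ẋ)=(0.144999, 0.266201) → end (x,ẋ)=(0.420905, 0.907246)
phase 3: p=0.4679, T=0.326, ωT=0.932099, cosh=1.466781, sinh=1.073054; start (x,ẋ)=(0.420905, 0.907246) → end (x,ẋ)=(0.739457, 1.186546)
phase 4: p=0.9100, T=0.573, ωT=1.638322, cosh=2.670415, sinh=2.476109; start (x,ẋ)=(0.739457, 1.186546) → end (x,ẋ)=(1.482146, 1.961180)
phase 5: p=1.3714, T=0.292, ωT=0.834886, cosh=1.369238, sinh=0.935314; start (x,ẋ)=(1.482146, 1.961180) → end (x,ẋ)=(2.164587, 2.981484)
phase 6: p=1.7516, T=0.296, ωT=0.846323, cosh=1.380025, sinh=0.951035; start (x,ẋ)=(2.164587, 2.981484) → end (x,ẋ)=(3.313243, 5.237517)

x = 3.3132, ẋ = 5.2375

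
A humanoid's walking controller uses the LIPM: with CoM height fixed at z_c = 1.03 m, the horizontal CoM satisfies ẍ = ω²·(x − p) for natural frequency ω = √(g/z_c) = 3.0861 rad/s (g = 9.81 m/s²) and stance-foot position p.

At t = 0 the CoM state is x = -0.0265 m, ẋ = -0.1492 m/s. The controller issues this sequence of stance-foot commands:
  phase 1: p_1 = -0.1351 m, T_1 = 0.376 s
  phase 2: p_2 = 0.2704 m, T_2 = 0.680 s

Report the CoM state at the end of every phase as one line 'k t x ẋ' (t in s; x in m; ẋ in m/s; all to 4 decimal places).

1 0.3760 -0.0144 0.2208
2 1.0560 -0.6208 -2.6154

phase 1: p=-0.1351, T=0.376, ωT=1.160374, cosh=1.752247, sinh=1.438878; start (x,ẋ)=(-0.026500, -0.149200) → end (x,ẋ)=(-0.014370, 0.220805)
phase 2: p=0.2704, T=0.680, ωT=2.098548, cosh=4.138478, sinh=4.015843; start (x,ẋ)=(-0.014370, 0.220805) → end (x,ẋ)=(-0.620786, -2.615436)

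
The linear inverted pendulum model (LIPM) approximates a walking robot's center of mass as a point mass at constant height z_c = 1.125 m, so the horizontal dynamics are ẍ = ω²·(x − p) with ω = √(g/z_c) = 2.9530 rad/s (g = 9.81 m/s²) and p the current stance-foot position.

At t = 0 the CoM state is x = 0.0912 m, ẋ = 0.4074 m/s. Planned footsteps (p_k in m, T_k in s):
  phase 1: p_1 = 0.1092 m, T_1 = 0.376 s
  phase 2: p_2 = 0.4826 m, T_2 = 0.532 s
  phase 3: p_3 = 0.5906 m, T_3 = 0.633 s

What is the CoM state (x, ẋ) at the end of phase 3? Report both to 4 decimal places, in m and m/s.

phase 1: p=0.1092, T=0.376, ωT=1.110328, cosh=1.682402, sinh=1.352951; start (x,ẋ)=(0.091200, 0.407400) → end (x,ẋ)=(0.265572, 0.613496)
phase 2: p=0.4826, T=0.532, ωT=1.570996, cosh=2.509638, sinh=2.301800; start (x,ẋ)=(0.265572, 0.613496) → end (x,ẋ)=(0.416145, 0.064466)
phase 3: p=0.5906, T=0.633, ωT=1.869249, cosh=3.318832, sinh=3.164593; start (x,ẋ)=(0.416145, 0.064466) → end (x,ẋ)=(0.080697, -1.416342)

x = 0.0807, ẋ = -1.4163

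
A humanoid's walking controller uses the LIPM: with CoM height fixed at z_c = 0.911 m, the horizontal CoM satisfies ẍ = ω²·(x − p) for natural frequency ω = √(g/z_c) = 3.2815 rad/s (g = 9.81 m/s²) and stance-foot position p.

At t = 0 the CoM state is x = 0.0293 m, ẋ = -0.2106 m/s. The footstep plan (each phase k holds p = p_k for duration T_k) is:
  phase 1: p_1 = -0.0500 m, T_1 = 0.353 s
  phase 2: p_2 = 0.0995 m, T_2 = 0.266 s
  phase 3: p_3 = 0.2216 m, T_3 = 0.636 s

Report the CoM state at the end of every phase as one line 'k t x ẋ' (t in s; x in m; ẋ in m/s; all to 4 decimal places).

phase 1: p=-0.0500, T=0.353, ωT=1.158369, cosh=1.749367, sinh=1.435369; start (x,ẋ)=(0.029300, -0.210600) → end (x,ẋ)=(-0.003394, 0.005099)
phase 2: p=0.0995, T=0.266, ωT=0.872879, cosh=1.405770, sinh=0.988023; start (x,ẋ)=(-0.003394, 0.005099) → end (x,ẋ)=(-0.043610, -0.326435)
phase 3: p=0.2216, T=0.636, ωT=2.087034, cosh=4.092513, sinh=3.968458; start (x,ẋ)=(-0.043610, -0.326435) → end (x,ẋ)=(-1.258548, -4.789640)

1 0.3530 -0.0034 0.0051
2 0.6190 -0.0436 -0.3264
3 1.2550 -1.2585 -4.7896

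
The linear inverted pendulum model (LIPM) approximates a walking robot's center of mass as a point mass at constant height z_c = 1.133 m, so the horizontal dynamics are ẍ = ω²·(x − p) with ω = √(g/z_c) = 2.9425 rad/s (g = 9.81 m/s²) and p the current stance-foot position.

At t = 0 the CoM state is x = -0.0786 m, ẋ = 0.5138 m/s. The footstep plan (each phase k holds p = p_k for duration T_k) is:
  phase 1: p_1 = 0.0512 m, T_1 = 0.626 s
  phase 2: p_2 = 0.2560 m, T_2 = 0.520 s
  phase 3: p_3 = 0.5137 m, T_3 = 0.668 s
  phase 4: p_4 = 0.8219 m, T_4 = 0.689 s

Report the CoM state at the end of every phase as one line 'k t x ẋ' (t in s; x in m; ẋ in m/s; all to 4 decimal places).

1 0.6260 0.1684 0.4870
2 1.1460 0.4086 0.6102
3 1.8140 0.8568 1.1384
4 2.5030 2.4004 4.7812

phase 1: p=0.0512, T=0.626, ωT=1.842005, cosh=3.233837, sinh=3.075338; start (x,ẋ)=(-0.078600, 0.513800) → end (x,ẋ)=(0.168443, 0.486962)
phase 2: p=0.2560, T=0.520, ωT=1.530100, cosh=2.417576, sinh=2.201062; start (x,ẋ)=(0.168443, 0.486962) → end (x,ẋ)=(0.408584, 0.610195)
phase 3: p=0.5137, T=0.668, ωT=1.965590, cosh=3.639598, sinh=3.499525; start (x,ẋ)=(0.408584, 0.610195) → end (x,ẋ)=(0.856827, 1.138449)
phase 4: p=0.8219, T=0.689, ωT=2.027382, cosh=3.862931, sinh=3.731251; start (x,ẋ)=(0.856827, 1.138449) → end (x,ẋ)=(2.400438, 4.781226)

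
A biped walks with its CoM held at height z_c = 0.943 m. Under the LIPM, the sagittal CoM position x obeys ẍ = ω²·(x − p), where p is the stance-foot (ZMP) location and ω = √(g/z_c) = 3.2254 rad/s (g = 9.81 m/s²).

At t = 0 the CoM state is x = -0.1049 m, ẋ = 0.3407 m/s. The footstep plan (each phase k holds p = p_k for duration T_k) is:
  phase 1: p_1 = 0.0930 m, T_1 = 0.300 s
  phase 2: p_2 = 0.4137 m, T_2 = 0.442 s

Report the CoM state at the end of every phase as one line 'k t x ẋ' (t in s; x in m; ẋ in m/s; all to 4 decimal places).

phase 1: p=0.0930, T=0.300, ωT=0.967620, cosh=1.505830, sinh=1.125844; start (x,ẋ)=(-0.104900, 0.340700) → end (x,ẋ)=(-0.086081, -0.205597)
phase 2: p=0.4137, T=0.442, ωT=1.425627, cosh=2.200411, sinh=1.960054; start (x,ẋ)=(-0.086081, -0.205597) → end (x,ẋ)=(-0.810963, -3.611989)

1 0.3000 -0.0861 -0.2056
2 0.7420 -0.8110 -3.6120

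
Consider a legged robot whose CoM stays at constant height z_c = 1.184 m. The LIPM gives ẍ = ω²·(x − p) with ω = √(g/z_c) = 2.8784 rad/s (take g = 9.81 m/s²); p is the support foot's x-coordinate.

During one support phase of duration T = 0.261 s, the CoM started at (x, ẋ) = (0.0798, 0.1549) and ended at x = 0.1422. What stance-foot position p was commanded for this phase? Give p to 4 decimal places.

p = 0.0187

ωT = 2.8784·0.261 = 0.751262; cosh(ωT) = 1.295722, sinh(ωT) = 0.823952
x(T) = p + (x₀−p)·cosh(ωT) + (ẋ₀/ω)·sinh(ωT) ⇒ p·(1 − cosh) = x(T) − x₀·cosh − (ẋ₀/ω)·sinh
numerator   = 0.1422 − (0.0798)·1.295722 − (0.1549/2.8784)·0.823952 = -0.005539
denominator = 1 − 1.295722 = -0.295722
p = -0.005539 / -0.295722 = 0.0187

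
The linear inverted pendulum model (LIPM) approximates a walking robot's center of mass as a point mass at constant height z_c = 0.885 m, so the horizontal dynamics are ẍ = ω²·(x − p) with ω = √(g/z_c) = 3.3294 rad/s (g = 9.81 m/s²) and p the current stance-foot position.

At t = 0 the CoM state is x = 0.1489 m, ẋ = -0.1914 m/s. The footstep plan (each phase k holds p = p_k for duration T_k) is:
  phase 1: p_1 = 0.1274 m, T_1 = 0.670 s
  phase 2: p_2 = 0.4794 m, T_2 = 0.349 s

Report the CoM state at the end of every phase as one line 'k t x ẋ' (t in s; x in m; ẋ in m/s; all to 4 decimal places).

1 0.6700 -0.0358 -0.5717
2 1.0190 -0.6721 -3.4760

phase 1: p=0.1274, T=0.670, ωT=2.230698, cosh=4.706907, sinh=4.599453; start (x,ẋ)=(0.148900, -0.191400) → end (x,ẋ)=(-0.035814, -0.571663)
phase 2: p=0.4794, T=0.349, ωT=1.161961, cosh=1.754533, sinh=1.441661; start (x,ẋ)=(-0.035814, -0.571663) → end (x,ẋ)=(-0.672096, -3.475961)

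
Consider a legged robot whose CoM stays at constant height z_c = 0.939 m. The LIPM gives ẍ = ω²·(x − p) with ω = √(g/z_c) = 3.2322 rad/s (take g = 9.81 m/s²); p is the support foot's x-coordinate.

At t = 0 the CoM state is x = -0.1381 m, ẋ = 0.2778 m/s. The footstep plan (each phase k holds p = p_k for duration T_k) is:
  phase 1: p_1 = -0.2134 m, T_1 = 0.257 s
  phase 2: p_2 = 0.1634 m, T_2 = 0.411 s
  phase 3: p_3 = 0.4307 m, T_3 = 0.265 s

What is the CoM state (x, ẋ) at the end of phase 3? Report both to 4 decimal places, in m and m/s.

x = 0.0077, ẋ = -0.8616

phase 1: p=-0.2134, T=0.257, ωT=0.830675, cosh=1.365312, sinh=0.929557; start (x,ẋ)=(-0.138100, 0.277800) → end (x,ẋ)=(-0.030699, 0.605523)
phase 2: p=0.1634, T=0.411, ωT=1.328434, cosh=2.020010, sinh=1.755118; start (x,ẋ)=(-0.030699, 0.605523) → end (x,ẋ)=(0.100124, 0.122061)
phase 3: p=0.4307, T=0.265, ωT=0.856533, cosh=1.389807, sinh=0.965175; start (x,ẋ)=(0.100124, 0.122061) → end (x,ẋ)=(0.007712, -0.861636)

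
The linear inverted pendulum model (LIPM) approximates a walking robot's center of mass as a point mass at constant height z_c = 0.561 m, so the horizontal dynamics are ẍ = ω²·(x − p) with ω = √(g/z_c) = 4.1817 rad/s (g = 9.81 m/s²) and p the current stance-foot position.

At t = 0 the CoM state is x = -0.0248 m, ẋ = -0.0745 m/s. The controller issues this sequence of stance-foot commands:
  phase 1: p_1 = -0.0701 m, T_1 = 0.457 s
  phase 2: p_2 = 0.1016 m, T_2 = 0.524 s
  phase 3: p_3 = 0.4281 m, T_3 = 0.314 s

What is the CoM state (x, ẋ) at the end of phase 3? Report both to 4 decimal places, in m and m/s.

phase 1: p=-0.0701, T=0.457, ωT=1.911037, cosh=3.454011, sinh=3.306084; start (x,ẋ)=(-0.024800, -0.074500) → end (x,ẋ)=(0.027466, 0.368951)
phase 2: p=0.1016, T=0.524, ωT=2.191211, cosh=4.528910, sinh=4.417129; start (x,ẋ)=(0.027466, 0.368951) → end (x,ẋ)=(0.155579, 0.301617)
phase 3: p=0.4281, T=0.314, ωT=1.313054, cosh=1.993253, sinh=1.724256; start (x,ẋ)=(0.155579, 0.301617) → end (x,ẋ)=(0.009262, -1.363769)

x = 0.0093, ẋ = -1.3638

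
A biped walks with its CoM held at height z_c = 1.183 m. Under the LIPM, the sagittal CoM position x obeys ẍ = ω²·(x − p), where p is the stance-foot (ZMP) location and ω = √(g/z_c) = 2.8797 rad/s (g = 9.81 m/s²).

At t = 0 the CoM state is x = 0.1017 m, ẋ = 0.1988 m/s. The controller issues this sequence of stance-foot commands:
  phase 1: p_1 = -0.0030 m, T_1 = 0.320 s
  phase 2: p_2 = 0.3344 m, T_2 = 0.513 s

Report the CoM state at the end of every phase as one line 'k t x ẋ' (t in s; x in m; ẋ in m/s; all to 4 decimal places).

phase 1: p=-0.0030, T=0.320, ωT=0.921504, cosh=1.455494, sinh=1.057574; start (x,ẋ)=(0.101700, 0.198800) → end (x,ẋ)=(0.222400, 0.608215)
phase 2: p=0.3344, T=0.513, ωT=1.477286, cosh=2.304648, sinh=2.076392; start (x,ẋ)=(0.222400, 0.608215) → end (x,ẋ)=(0.514829, 0.732030)

1 0.3200 0.2224 0.6082
2 0.8330 0.5148 0.7320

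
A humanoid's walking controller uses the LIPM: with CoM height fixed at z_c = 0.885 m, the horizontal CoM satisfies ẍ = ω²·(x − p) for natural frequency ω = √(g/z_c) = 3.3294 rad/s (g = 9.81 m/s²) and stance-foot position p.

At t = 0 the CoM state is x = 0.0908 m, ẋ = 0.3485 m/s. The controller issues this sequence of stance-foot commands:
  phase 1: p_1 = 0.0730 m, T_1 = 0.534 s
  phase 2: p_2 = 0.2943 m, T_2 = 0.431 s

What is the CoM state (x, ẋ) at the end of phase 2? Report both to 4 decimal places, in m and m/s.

phase 1: p=0.0730, T=0.534, ωT=1.777900, cosh=3.043204, sinh=2.874211; start (x,ẋ)=(0.090800, 0.348500) → end (x,ẋ)=(0.428023, 1.230892)
phase 2: p=0.2943, T=0.431, ωT=1.434971, cosh=2.218824, sinh=1.980701; start (x,ẋ)=(0.428023, 1.230892) → end (x,ẋ)=(1.323280, 3.612973)

x = 1.3233, ẋ = 3.6130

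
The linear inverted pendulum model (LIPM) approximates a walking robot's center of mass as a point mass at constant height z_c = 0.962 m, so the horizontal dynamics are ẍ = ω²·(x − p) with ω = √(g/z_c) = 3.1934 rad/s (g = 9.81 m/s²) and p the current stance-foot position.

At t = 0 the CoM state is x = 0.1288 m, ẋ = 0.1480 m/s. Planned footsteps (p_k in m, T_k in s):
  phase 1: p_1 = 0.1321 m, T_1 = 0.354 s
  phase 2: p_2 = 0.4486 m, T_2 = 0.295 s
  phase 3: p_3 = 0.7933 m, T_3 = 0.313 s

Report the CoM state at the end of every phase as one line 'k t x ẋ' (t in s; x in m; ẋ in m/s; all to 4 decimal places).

1 0.3540 0.1907 0.2385
2 0.6490 0.1488 -0.5433
3 0.9620 -0.4006 -3.2552

phase 1: p=0.1321, T=0.354, ωT=1.130464, cosh=1.709988, sinh=1.387104; start (x,ẋ)=(0.128800, 0.148000) → end (x,ẋ)=(0.190743, 0.238461)
phase 2: p=0.4486, T=0.295, ωT=0.942053, cosh=1.477535, sinh=1.087708; start (x,ẋ)=(0.190743, 0.238461) → end (x,ẋ)=(0.148830, -0.543328)
phase 3: p=0.7933, T=0.313, ωT=0.999534, cosh=1.542533, sinh=1.174483; start (x,ẋ)=(0.148830, -0.543328) → end (x,ẋ)=(-0.400644, -3.255246)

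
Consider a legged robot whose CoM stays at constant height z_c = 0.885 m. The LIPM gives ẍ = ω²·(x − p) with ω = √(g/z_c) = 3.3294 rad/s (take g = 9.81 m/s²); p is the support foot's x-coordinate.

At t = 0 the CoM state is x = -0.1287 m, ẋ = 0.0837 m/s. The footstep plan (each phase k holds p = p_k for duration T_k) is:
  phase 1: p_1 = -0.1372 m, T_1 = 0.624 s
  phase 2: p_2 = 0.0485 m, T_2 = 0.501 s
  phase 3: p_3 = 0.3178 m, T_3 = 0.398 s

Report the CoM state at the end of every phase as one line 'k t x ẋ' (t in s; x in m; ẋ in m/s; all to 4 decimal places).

phase 1: p=-0.1372, T=0.624, ωT=2.077546, cosh=4.055042, sinh=3.929805; start (x,ẋ)=(-0.128700, 0.083700) → end (x,ẋ)=(-0.003938, 0.450620)
phase 2: p=0.0485, T=0.501, ωT=1.668029, cosh=2.745164, sinh=2.556546; start (x,ẋ)=(-0.003938, 0.450620) → end (x,ẋ)=(0.250566, 0.790685)
phase 3: p=0.3178, T=0.398, ωT=1.325101, cosh=2.014171, sinh=1.748395; start (x,ẋ)=(0.250566, 0.790685) → end (x,ẋ)=(0.597598, 1.201200)

1 0.6240 -0.0039 0.4506
2 1.1250 0.2506 0.7907
3 1.5230 0.5976 1.2012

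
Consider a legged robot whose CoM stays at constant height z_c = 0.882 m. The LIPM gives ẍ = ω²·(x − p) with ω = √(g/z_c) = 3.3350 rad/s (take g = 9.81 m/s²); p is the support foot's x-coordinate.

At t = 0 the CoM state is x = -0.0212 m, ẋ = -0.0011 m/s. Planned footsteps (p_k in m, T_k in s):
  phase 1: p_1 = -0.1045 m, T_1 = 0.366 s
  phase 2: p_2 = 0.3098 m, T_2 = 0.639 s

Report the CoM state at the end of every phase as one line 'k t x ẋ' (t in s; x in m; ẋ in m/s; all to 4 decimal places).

1 0.3660 0.0484 0.4278
2 1.0050 -0.2739 -1.7924

phase 1: p=-0.1045, T=0.366, ωT=1.220610, cosh=1.842152, sinh=1.547102; start (x,ẋ)=(-0.021200, -0.001100) → end (x,ẋ)=(0.048441, 0.427767)
phase 2: p=0.3098, T=0.639, ωT=2.131065, cosh=4.271272, sinh=4.152561; start (x,ẋ)=(0.048441, 0.427767) → end (x,ẋ)=(-0.273903, -1.792397)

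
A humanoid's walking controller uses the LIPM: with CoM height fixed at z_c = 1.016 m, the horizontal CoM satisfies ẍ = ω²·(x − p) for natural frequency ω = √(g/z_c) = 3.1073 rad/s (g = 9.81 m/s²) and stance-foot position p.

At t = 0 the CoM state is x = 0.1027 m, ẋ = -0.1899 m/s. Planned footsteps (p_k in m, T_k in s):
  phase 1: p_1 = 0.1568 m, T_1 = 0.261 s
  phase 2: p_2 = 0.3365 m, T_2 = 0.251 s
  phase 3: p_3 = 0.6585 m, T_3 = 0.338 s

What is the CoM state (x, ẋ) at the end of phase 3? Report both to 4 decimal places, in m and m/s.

phase 1: p=0.1568, T=0.261, ωT=0.811005, cosh=1.347290, sinh=0.902879; start (x,ẋ)=(0.102700, -0.189900) → end (x,ẋ)=(0.028733, -0.407629)
phase 2: p=0.3365, T=0.251, ωT=0.779932, cosh=1.319881, sinh=0.861444; start (x,ẋ)=(0.028733, -0.407629) → end (x,ẋ)=(-0.182724, -1.361841)
phase 3: p=0.6585, T=0.338, ωT=1.050267, cosh=1.604130, sinh=1.254286; start (x,ẋ)=(-0.182724, -1.361841) → end (x,ẋ)=(-1.240650, -5.463190)

x = -1.2406, ẋ = -5.4632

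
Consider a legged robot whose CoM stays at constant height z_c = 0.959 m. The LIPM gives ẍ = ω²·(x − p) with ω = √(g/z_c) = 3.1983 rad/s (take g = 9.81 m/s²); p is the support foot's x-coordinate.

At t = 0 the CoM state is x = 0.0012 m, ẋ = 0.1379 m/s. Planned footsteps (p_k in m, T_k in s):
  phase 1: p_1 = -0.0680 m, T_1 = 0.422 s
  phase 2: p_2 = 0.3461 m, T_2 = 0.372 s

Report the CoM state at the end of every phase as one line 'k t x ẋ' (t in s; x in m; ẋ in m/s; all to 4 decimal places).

phase 1: p=-0.0680, T=0.422, ωT=1.349683, cosh=2.057762, sinh=1.798439; start (x,ẋ)=(0.001200, 0.137900) → end (x,ẋ)=(0.151940, 0.681800)
phase 2: p=0.3461, T=0.372, ωT=1.189768, cosh=1.795305, sinh=1.491013; start (x,ẋ)=(0.151940, 0.681800) → end (x,ẋ)=(0.315371, 0.298146)

1 0.4220 0.1519 0.6818
2 0.7940 0.3154 0.2981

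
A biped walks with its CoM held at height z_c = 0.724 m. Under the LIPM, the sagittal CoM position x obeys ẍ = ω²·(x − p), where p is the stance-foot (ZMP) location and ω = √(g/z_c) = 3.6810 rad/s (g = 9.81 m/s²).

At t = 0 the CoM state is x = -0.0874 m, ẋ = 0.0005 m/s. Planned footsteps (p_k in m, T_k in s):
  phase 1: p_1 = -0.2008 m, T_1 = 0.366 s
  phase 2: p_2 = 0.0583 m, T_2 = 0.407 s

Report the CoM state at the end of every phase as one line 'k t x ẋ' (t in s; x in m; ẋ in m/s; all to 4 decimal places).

1 0.3660 0.0323 0.7497
2 0.7730 0.4300 1.5572

phase 1: p=-0.2008, T=0.366, ωT=1.347246, cosh=2.053386, sinh=1.793431; start (x,ẋ)=(-0.087400, 0.000500) → end (x,ẋ)=(0.032298, 0.749650)
phase 2: p=0.0583, T=0.407, ωT=1.498167, cosh=2.348511, sinh=2.124971; start (x,ẋ)=(0.032298, 0.749650) → end (x,ẋ)=(0.429992, 1.557170)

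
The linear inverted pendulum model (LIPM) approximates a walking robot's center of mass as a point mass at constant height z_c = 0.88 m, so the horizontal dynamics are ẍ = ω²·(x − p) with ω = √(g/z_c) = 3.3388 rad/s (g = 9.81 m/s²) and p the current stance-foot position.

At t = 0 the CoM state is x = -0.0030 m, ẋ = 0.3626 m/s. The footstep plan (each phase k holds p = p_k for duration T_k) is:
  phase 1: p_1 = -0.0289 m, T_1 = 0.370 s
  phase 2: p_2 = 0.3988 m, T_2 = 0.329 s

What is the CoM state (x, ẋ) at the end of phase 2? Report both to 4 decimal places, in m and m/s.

x = 0.3759, ẋ = 0.4263

phase 1: p=-0.0289, T=0.370, ωT=1.235356, cosh=1.865167, sinh=1.574436; start (x,ẋ)=(-0.003000, 0.362600) → end (x,ẋ)=(0.190395, 0.812459)
phase 2: p=0.3988, T=0.329, ωT=1.098465, cosh=1.666471, sinh=1.333088; start (x,ẋ)=(0.190395, 0.812459) → end (x,ẋ)=(0.375890, 0.426344)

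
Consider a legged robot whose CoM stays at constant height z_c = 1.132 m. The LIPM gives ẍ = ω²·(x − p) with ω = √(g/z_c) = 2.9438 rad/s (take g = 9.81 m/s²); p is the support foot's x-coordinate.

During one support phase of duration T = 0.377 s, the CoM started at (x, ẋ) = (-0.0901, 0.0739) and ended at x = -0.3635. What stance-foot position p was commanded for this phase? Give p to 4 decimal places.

p = 0.3607

ωT = 2.9438·0.377 = 1.109813; cosh(ωT) = 1.681705, sinh(ωT) = 1.352085
x(T) = p + (x₀−p)·cosh(ωT) + (ẋ₀/ω)·sinh(ωT) ⇒ p·(1 − cosh) = x(T) − x₀·cosh − (ẋ₀/ω)·sinh
numerator   = -0.3635 − (-0.0901)·1.681705 − (0.0739/2.9438)·1.352085 = -0.245921
denominator = 1 − 1.681705 = -0.681705
p = -0.245921 / -0.681705 = 0.3607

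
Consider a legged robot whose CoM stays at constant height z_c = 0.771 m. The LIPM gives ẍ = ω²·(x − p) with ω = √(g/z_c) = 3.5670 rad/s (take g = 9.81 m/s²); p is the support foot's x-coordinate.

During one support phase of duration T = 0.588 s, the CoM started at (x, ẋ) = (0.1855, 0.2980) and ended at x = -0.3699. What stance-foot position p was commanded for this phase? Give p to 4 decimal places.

p = 0.4697

ωT = 3.5670·0.588 = 2.097396; cosh(ωT) = 4.133854, sinh(ωT) = 4.011079
x(T) = p + (x₀−p)·cosh(ωT) + (ẋ₀/ω)·sinh(ωT) ⇒ p·(1 − cosh) = x(T) − x₀·cosh − (ẋ₀/ω)·sinh
numerator   = -0.3699 − (0.1855)·4.133854 − (0.2980/3.5670)·4.011079 = -1.471830
denominator = 1 − 4.133854 = -3.133854
p = -1.471830 / -3.133854 = 0.4697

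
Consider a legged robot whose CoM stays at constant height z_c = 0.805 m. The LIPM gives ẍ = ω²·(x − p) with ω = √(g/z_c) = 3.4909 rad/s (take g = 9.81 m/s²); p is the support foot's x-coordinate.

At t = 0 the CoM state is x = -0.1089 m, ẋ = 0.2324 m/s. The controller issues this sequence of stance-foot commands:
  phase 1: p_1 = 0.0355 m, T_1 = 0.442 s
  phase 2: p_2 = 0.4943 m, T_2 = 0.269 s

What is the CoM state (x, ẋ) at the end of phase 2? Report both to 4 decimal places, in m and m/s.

x = -0.6565, ẋ = -3.3297

phase 1: p=0.0355, T=0.442, ωT=1.542978, cosh=2.446122, sinh=2.232379; start (x,ẋ)=(-0.108900, 0.232400) → end (x,ẋ)=(-0.169104, -0.556832)
phase 2: p=0.4943, T=0.269, ωT=0.939052, cosh=1.474277, sinh=1.083279; start (x,ẋ)=(-0.169104, -0.556832) → end (x,ẋ)=(-0.656534, -3.329664)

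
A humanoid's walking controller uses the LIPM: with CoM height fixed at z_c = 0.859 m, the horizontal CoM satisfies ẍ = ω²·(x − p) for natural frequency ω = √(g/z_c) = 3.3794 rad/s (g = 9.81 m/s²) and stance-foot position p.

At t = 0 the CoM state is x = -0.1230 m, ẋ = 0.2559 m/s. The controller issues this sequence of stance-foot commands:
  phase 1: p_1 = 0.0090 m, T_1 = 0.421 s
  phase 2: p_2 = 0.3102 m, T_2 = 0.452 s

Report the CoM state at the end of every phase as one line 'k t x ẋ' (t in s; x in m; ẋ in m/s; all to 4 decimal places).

1 0.4210 -0.1328 -0.3099
2 0.8730 -0.9594 -4.0328

phase 1: p=0.0090, T=0.421, ωT=1.422727, cosh=2.194738, sinh=1.953682; start (x,ẋ)=(-0.123000, 0.255900) → end (x,ẋ)=(-0.132766, -0.309867)
phase 2: p=0.3102, T=0.452, ωT=1.527489, cosh=2.411837, sinh=2.194757; start (x,ẋ)=(-0.132766, -0.309867) → end (x,ẋ)=(-0.959405, -4.032808)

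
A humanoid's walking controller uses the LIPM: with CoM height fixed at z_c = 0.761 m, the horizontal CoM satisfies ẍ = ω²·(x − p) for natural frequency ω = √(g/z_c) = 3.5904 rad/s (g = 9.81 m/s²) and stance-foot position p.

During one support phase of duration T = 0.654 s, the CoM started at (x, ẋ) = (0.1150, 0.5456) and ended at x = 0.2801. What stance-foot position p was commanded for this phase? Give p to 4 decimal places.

ωT = 3.5904·0.654 = 2.348122; cosh(ωT) = 5.280720, sinh(ωT) = 5.185172
x(T) = p + (x₀−p)·cosh(ωT) + (ẋ₀/ω)·sinh(ωT) ⇒ p·(1 − cosh) = x(T) − x₀·cosh − (ẋ₀/ω)·sinh
numerator   = 0.2801 − (0.1150)·5.280720 − (0.5456/3.5904)·5.185172 = -1.115126
denominator = 1 − 5.280720 = -4.280720
p = -1.115126 / -4.280720 = 0.2605

p = 0.2605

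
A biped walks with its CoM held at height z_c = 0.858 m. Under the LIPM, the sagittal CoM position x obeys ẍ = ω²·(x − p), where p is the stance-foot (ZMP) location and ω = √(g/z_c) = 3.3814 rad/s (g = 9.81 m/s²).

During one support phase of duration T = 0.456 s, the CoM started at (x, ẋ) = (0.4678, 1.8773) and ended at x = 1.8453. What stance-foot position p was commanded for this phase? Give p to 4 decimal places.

p = 0.3711

ωT = 3.3814·0.456 = 1.541918; cosh(ωT) = 2.443759, sinh(ωT) = 2.229789
x(T) = p + (x₀−p)·cosh(ωT) + (ẋ₀/ω)·sinh(ωT) ⇒ p·(1 − cosh) = x(T) − x₀·cosh − (ẋ₀/ω)·sinh
numerator   = 1.8453 − (0.4678)·2.443759 − (1.8773/3.3814)·2.229789 = -0.535834
denominator = 1 − 2.443759 = -1.443759
p = -0.535834 / -1.443759 = 0.3711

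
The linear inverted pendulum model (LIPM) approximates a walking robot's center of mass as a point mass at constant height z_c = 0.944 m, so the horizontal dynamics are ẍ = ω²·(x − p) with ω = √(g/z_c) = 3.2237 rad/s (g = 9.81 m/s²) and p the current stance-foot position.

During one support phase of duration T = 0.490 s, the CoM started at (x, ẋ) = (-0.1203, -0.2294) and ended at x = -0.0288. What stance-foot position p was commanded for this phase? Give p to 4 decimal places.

ωT = 3.2237·0.490 = 1.579613; cosh(ωT) = 2.529566, sinh(ωT) = 2.323511
x(T) = p + (x₀−p)·cosh(ωT) + (ẋ₀/ω)·sinh(ωT) ⇒ p·(1 − cosh) = x(T) − x₀·cosh − (ẋ₀/ω)·sinh
numerator   = -0.0288 − (-0.1203)·2.529566 − (-0.2294/3.2237)·2.323511 = 0.440849
denominator = 1 − 2.529566 = -1.529566
p = 0.440849 / -1.529566 = -0.2882

p = -0.2882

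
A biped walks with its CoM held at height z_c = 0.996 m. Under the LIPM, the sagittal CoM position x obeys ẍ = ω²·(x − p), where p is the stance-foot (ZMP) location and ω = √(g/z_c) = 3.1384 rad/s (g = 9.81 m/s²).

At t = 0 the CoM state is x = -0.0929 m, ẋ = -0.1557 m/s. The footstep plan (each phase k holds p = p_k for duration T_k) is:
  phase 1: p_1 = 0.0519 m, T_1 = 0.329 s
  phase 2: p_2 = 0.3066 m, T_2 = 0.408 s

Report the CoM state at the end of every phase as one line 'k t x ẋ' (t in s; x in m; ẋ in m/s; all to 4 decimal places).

phase 1: p=0.0519, T=0.329, ωT=1.032534, cosh=1.582138, sinh=1.226034; start (x,ẋ)=(-0.092900, -0.155700) → end (x,ẋ)=(-0.238019, -0.803498)
phase 2: p=0.3066, T=0.408, ωT=1.280467, cosh=1.938114, sinh=1.660207; start (x,ẋ)=(-0.238019, -0.803498) → end (x,ẋ)=(-1.173982, -4.394948)

1 0.3290 -0.2380 -0.8035
2 0.7370 -1.1740 -4.3949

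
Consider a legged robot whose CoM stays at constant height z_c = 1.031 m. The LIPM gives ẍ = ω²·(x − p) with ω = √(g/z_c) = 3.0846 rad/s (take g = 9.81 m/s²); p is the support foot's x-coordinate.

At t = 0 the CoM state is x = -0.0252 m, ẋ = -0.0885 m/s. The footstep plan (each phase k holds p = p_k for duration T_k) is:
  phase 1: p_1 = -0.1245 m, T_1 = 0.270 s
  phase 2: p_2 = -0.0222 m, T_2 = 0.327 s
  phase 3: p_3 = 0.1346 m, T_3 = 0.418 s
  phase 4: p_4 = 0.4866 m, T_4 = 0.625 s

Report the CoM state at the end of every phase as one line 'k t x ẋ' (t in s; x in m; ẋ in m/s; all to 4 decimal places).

1 0.2700 -0.0155 0.1646
2 0.5970 0.0517 0.2804
3 1.0150 0.1251 0.1184
4 1.6400 -0.6531 -3.3361

phase 1: p=-0.1245, T=0.270, ωT=0.832842, cosh=1.367329, sinh=0.932517; start (x,ẋ)=(-0.025200, -0.088500) → end (x,ẋ)=(-0.015479, 0.164622)
phase 2: p=-0.0222, T=0.327, ωT=1.008664, cosh=1.553321, sinh=1.188615; start (x,ẋ)=(-0.015479, 0.164622) → end (x,ẋ)=(0.051675, 0.280353)
phase 3: p=0.1346, T=0.418, ωT=1.289363, cosh=1.952959, sinh=1.677513; start (x,ẋ)=(0.051675, 0.280353) → end (x,ẋ)=(0.125117, 0.118426)
phase 4: p=0.4866, T=0.625, ωT=1.927875, cosh=3.510171, sinh=3.364714; start (x,ẋ)=(0.125117, 0.118426) → end (x,ẋ)=(-0.653089, -3.336069)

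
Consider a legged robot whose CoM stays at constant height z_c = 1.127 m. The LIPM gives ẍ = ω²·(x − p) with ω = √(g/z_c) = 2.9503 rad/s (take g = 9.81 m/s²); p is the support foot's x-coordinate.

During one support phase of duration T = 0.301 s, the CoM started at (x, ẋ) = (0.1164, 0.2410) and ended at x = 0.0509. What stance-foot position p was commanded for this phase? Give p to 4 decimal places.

ωT = 2.9503·0.301 = 0.888040; cosh(ωT) = 1.420912, sinh(ωT) = 1.009450
x(T) = p + (x₀−p)·cosh(ωT) + (ẋ₀/ω)·sinh(ωT) ⇒ p·(1 − cosh) = x(T) − x₀·cosh − (ẋ₀/ω)·sinh
numerator   = 0.0509 − (0.1164)·1.420912 − (0.2410/2.9503)·1.009450 = -0.196953
denominator = 1 − 1.420912 = -0.420912
p = -0.196953 / -0.420912 = 0.4679

p = 0.4679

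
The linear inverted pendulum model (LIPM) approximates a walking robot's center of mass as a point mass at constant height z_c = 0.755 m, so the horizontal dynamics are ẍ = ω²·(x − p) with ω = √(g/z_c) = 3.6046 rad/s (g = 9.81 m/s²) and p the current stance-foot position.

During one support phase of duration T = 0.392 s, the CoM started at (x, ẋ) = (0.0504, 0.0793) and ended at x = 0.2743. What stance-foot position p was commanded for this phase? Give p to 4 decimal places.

ωT = 3.6046·0.392 = 1.413003; cosh(ωT) = 2.175843, sinh(ωT) = 1.932432
x(T) = p + (x₀−p)·cosh(ωT) + (ẋ₀/ω)·sinh(ωT) ⇒ p·(1 − cosh) = x(T) − x₀·cosh − (ẋ₀/ω)·sinh
numerator   = 0.2743 − (0.0504)·2.175843 − (0.0793/3.6046)·1.932432 = 0.122125
denominator = 1 − 2.175843 = -1.175843
p = 0.122125 / -1.175843 = -0.1039

p = -0.1039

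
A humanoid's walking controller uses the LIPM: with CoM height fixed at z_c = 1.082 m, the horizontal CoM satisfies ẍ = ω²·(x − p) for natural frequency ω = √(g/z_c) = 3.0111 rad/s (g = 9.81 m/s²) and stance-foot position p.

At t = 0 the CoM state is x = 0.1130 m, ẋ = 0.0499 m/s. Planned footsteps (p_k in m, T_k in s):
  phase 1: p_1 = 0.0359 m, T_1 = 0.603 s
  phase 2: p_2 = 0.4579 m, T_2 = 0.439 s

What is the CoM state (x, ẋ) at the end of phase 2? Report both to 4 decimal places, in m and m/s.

phase 1: p=0.0359, T=0.603, ωT=1.815693, cosh=3.154030, sinh=2.991305; start (x,ẋ)=(0.113000, 0.049900) → end (x,ẋ)=(0.328648, 0.851835)
phase 2: p=0.4579, T=0.439, ωT=1.321873, cosh=2.008537, sinh=1.741902; start (x,ẋ)=(0.328648, 0.851835) → end (x,ẋ)=(0.691073, 1.033009)

x = 0.6911, ẋ = 1.0330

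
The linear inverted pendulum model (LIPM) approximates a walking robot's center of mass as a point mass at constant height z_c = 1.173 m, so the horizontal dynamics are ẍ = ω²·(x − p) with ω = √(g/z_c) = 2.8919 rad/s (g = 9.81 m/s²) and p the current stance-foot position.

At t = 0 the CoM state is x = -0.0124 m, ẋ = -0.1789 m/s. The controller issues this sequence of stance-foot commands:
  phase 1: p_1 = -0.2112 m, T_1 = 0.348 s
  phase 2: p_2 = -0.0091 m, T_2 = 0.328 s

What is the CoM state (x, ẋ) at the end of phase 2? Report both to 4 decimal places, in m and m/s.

x = 0.1929, ẋ = 0.7039

phase 1: p=-0.2112, T=0.348, ωT=1.006381, cosh=1.550611, sinh=1.185072; start (x,ẋ)=(-0.012400, -0.178900) → end (x,ẋ)=(0.023750, 0.403905)
phase 2: p=-0.0091, T=0.328, ωT=0.948543, cosh=1.484625, sinh=1.097320; start (x,ẋ)=(0.023750, 0.403905) → end (x,ẋ)=(0.192930, 0.703892)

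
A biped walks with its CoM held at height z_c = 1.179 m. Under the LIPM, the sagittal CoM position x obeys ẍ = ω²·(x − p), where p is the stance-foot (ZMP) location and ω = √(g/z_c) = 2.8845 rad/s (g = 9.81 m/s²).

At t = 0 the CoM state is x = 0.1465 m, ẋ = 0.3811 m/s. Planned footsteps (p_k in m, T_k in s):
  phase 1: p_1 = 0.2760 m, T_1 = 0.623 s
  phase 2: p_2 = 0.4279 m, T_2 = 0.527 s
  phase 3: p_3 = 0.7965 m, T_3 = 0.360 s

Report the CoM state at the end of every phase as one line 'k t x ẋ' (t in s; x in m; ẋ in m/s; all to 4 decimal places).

1 0.6230 0.2622 0.0853
2 1.1500 0.0954 -0.8360
3 1.5100 -0.6759 -3.8271

phase 1: p=0.2760, T=0.623, ωT=1.797044, cosh=3.098788, sinh=2.933000; start (x,ẋ)=(0.146500, 0.381100) → end (x,ẋ)=(0.262215, 0.085347)
phase 2: p=0.4279, T=0.527, ωT=1.520132, cosh=2.395755, sinh=2.177072; start (x,ẋ)=(0.262215, 0.085347) → end (x,ẋ)=(0.095374, -0.835993)
phase 3: p=0.7965, T=0.360, ωT=1.038420, cosh=1.589382, sinh=1.235368; start (x,ẋ)=(0.095374, -0.835993) → end (x,ẋ)=(-0.675894, -3.827117)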